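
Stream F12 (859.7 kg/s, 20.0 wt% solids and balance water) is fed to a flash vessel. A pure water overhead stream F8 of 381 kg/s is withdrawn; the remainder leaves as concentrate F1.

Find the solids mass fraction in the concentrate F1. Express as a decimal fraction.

solids is not removed: 859.7×0.200 = 171.94 kg/s of solids enters F1.
Concentrate = 859.7 − 381 = 478.7 kg/s.
Mass fraction = 171.94/478.7 = 0.359.

0.359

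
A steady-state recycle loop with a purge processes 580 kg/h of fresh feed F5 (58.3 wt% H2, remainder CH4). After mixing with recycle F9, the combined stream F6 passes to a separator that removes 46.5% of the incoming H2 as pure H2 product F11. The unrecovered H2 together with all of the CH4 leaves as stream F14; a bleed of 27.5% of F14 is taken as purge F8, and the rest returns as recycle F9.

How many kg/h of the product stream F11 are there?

256.9 kg/h

H2 in F6: m_A = 580×0.583 + (1−0.275)·(1−0.465)·m_A, so m_A = 338.14/0.6121 = 552.4 kg/h.
Product F11 = 0.465×552.4 = 256.87 kg/h.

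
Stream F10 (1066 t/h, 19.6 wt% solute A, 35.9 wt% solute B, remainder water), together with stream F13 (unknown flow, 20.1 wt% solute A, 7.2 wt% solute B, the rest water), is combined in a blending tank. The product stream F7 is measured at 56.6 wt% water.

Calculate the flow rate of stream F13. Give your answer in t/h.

Let F13 be the unknown flow. Total out = 1066 + F13.
water balance: 474.37 + 0.727·F13 = 0.566·(1066 + F13)
(0.727 − 0.566)·F13 = 0.566×1066 − 474.37 = 128.99
F13 = 128.99 / 0.161 = 801.16 t/h

801.2 t/h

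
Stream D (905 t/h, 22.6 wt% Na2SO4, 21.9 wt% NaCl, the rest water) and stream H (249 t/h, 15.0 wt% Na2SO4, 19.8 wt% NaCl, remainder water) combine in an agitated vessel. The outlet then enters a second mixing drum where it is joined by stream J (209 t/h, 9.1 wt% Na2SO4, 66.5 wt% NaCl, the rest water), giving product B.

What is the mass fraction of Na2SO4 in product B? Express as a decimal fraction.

Overall, product flow = 1363 t/h.
Na2SO4 in = 905×0.226 + 249×0.150 + 209×0.091 = 260.9 t/h.
Na2SO4 fraction in B = 0.1914.

0.1914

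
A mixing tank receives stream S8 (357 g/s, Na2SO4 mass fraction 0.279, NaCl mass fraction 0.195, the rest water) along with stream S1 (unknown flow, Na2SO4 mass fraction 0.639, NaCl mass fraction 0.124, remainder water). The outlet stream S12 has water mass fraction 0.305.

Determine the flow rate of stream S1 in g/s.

1160 g/s

Let S1 be the unknown flow. Total out = 357 + S1.
water balance: 187.78 + 0.237·S1 = 0.305·(357 + S1)
(0.237 − 0.305)·S1 = 0.305×357 − 187.78 = -78.897
S1 = -78.897 / -0.068 = 1160.3 g/s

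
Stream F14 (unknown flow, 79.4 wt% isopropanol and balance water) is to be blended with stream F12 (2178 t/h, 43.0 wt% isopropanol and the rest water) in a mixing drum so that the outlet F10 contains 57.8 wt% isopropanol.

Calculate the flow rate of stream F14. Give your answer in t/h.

1492 t/h

Let F14 be the unknown flow. Total out = 2178 + F14.
isopropanol balance: 936.54 + 0.794·F14 = 0.578·(2178 + F14)
(0.794 − 0.578)·F14 = 0.578×2178 − 936.54 = 322.34
F14 = 322.34 / 0.216 = 1492.3 t/h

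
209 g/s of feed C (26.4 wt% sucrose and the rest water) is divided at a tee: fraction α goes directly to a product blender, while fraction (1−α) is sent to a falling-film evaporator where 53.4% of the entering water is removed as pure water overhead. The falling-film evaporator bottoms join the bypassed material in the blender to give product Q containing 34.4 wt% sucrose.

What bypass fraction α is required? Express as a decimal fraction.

0.408

All 209×0.264 = 55.176 g/s of sucrose reaches Q, so Q = 55.176/0.344 = 160.4 g/s and vapour = 48.605 g/s.
The evaporator receives (1−α)·209 of feed at 0.736 water and removes 0.534 of that water:
0.534×0.736×(1−α)×209 = 48.605
(1−α) = 48.605/82.142 = 0.5917;  α = 0.4083.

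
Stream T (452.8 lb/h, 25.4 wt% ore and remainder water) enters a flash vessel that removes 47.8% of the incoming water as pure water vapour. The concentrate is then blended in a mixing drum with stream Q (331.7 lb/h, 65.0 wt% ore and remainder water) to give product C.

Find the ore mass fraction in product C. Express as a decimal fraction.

0.5307

Vapour removed = 0.478×0.746×452.8 = 161.46 lb/h; concentrate = 291.34 lb/h.
ore reaching the mixer = 115.01 (from concentrate) + 331.7×0.650 = 330.62 lb/h.
Product flow = 291.34 + 331.7 = 623.04 lb/h; ore fraction = 0.5307.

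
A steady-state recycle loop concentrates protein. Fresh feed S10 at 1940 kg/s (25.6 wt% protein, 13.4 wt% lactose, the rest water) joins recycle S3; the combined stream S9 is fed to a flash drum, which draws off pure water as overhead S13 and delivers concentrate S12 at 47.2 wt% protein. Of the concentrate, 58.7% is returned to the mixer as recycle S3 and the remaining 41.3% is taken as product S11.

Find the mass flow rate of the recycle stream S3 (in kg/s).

1496 kg/s

Overall protein balance (none leaves overhead): protein in fresh feed = protein in product, i.e. 1940×0.256 = (1−0.587)·S12·0.472.
S12 = 496.64/(0.472×0.413) = 2547.7 kg/s.
Recycle S3 = 0.587×2547.7 = 1495.5 kg/s.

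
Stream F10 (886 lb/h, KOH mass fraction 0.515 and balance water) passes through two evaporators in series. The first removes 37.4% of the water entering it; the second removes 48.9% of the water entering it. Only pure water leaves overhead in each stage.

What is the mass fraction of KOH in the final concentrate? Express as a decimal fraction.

0.768

water in feed = 886×0.485 = 429.71 lb/h.
After stage 1: water left = (1−0.374)×429.71 = 269; stream total = 725.29 lb/h.
After stage 2: water left = (1−0.489)×269 = 137.46; final concentrate = 593.75 lb/h.
KOH fraction = 456.29/593.75 = 0.768.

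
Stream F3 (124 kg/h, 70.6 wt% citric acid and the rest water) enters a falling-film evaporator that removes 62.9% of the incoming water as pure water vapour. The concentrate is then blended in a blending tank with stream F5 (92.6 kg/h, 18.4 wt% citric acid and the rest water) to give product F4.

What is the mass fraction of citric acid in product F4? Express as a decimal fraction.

Vapour removed = 0.629×0.294×124 = 22.931 kg/h; concentrate = 101.07 kg/h.
citric acid reaching the mixer = 87.544 (from concentrate) + 92.6×0.184 = 104.58 kg/h.
Product flow = 101.07 + 92.6 = 193.67 kg/h; citric acid fraction = 0.5400.

0.5400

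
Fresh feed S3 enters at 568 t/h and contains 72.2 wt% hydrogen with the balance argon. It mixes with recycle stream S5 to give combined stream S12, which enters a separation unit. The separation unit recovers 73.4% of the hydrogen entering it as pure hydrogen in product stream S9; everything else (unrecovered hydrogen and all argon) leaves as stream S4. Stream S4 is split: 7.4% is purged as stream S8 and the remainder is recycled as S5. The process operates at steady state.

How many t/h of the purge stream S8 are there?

168.6 t/h

argon enters only via S3 and leaves only via the purge: 568×0.278 = 0.074×(argon in S4), and the separation unit passes all argon, so argon in S12 = argon in S4 = 2133.8 t/h.
hydrogen in S12: m_A = 568×0.722 + (1−0.074)·(1−0.734)·m_A, so m_A = 410.1/0.7537 = 544.12 t/h.
S4 = (1−0.734)×544.12 + 2133.8 = 2278.6 t/h.
Purge S8 = 0.074×2278.6 = 168.61 t/h.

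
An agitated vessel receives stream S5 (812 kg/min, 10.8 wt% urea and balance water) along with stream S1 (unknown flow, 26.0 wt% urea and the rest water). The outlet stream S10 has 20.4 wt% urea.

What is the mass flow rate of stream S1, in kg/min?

1392 kg/min

Let S1 be the unknown flow. Total out = 812 + S1.
urea balance: 87.696 + 0.260·S1 = 0.204·(812 + S1)
(0.260 − 0.204)·S1 = 0.204×812 − 87.696 = 77.952
S1 = 77.952 / 0.056 = 1392 kg/min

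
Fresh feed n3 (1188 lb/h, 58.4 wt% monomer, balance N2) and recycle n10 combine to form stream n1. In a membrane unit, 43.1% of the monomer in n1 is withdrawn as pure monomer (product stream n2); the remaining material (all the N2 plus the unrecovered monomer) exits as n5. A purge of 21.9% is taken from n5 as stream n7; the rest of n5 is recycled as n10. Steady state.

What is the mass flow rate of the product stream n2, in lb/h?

538.2 lb/h

monomer in n1: m_A = 1188×0.584 + (1−0.219)·(1−0.431)·m_A, so m_A = 693.79/0.5556 = 1248.7 lb/h.
Product n2 = 0.431×1248.7 = 538.19 lb/h.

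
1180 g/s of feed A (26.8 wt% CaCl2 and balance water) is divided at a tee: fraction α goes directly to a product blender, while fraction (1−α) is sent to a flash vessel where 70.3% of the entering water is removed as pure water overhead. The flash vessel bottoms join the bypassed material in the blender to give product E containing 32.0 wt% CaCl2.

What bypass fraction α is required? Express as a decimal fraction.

0.684

All 1180×0.268 = 316.24 g/s of CaCl2 reaches E, so E = 316.24/0.320 = 988.25 g/s and vapour = 191.75 g/s.
The evaporator receives (1−α)·1180 of feed at 0.732 water and removes 0.703 of that water:
0.703×0.732×(1−α)×1180 = 191.75
(1−α) = 191.75/607.22 = 0.3158;  α = 0.6842.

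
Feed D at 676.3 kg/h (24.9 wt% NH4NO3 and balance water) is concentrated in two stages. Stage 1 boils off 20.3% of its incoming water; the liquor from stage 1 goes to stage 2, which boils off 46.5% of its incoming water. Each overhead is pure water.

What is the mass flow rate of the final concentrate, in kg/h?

water in feed = 676.3×0.751 = 507.9 kg/h.
After stage 1: water left = (1−0.203)×507.9 = 404.8; stream total = 573.2 kg/h.
After stage 2: water left = (1−0.465)×404.8 = 216.57; final concentrate = 384.97 kg/h.

385 kg/h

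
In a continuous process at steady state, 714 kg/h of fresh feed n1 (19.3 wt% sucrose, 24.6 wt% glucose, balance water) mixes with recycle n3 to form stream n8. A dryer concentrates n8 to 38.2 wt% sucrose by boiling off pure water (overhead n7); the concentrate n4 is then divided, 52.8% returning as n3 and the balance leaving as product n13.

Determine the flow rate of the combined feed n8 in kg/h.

1118 kg/h

Overall sucrose balance (none leaves overhead): sucrose in fresh feed = sucrose in product, i.e. 714×0.193 = (1−0.528)·n4·0.382.
n4 = 137.8/(0.382×0.472) = 764.28 kg/h.
Recycle n3 = 0.528×764.28 = 403.54 kg/h.
Combined feed n8 = 714 + 403.54 = 1117.5 kg/h.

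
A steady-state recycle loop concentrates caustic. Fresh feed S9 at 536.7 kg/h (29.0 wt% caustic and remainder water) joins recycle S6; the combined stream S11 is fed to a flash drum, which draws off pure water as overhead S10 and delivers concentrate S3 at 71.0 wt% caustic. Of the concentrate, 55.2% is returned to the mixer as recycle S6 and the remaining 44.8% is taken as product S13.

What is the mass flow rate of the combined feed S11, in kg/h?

806.8 kg/h

Overall caustic balance (none leaves overhead): caustic in fresh feed = caustic in product, i.e. 536.7×0.290 = (1−0.552)·S3·0.710.
S3 = 155.64/(0.710×0.448) = 489.32 kg/h.
Recycle S6 = 0.552×489.32 = 270.1 kg/h.
Combined feed S11 = 536.7 + 270.1 = 806.8 kg/h.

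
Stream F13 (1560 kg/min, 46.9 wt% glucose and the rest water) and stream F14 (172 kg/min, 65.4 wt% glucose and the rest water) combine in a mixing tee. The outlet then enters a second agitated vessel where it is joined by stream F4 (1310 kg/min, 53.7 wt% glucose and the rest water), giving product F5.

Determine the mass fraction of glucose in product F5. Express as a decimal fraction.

0.509

Overall, product flow = 3042 kg/min.
glucose in = 1560×0.469 + 172×0.654 + 1310×0.537 = 1547.6 kg/min.
glucose fraction in F5 = 0.509.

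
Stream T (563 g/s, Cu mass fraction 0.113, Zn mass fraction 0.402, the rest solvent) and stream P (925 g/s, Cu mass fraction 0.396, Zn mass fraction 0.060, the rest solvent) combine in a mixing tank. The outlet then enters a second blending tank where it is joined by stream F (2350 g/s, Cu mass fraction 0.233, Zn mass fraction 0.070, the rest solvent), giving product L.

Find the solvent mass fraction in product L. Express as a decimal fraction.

Overall, product flow = 3838 g/s.
solvent in = 563×0.485 + 925×0.544 + 2350×0.697 = 2414.2 g/s.
solvent fraction in L = 0.629.

0.629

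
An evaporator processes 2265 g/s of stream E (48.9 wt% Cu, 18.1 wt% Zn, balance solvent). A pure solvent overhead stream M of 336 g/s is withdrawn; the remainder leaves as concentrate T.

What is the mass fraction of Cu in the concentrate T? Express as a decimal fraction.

Cu is not removed: 2265×0.489 = 1107.6 g/s of Cu enters T.
Concentrate = 2265 − 336 = 1929 g/s.
Mass fraction = 1107.6/1929 = 0.5742.

0.5742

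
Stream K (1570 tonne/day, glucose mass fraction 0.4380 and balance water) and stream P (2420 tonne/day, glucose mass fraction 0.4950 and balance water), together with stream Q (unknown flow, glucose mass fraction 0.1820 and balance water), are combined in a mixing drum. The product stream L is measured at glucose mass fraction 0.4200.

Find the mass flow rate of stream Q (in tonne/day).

881.3 tonne/day

Let Q be the unknown flow. Total out = 3990 + Q.
glucose balance: 1885.6 + 0.182·Q = 0.420·(3990 + Q)
(0.182 − 0.420)·Q = 0.420×3990 − 1885.6 = -209.76
Q = -209.76 / -0.238 = 881.34 tonne/day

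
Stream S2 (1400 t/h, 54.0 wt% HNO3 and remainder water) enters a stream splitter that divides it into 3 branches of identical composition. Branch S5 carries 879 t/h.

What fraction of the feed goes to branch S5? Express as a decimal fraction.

Fraction to S5 = 879/1400 = 0.6279.

0.628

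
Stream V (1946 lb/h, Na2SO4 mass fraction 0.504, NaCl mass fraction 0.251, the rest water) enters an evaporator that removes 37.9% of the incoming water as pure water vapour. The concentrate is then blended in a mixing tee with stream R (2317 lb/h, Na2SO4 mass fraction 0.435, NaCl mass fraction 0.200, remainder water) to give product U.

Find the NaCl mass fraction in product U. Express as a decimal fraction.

Vapour removed = 0.379×0.245×1946 = 180.7 lb/h; concentrate = 1765.3 lb/h.
NaCl reaching the mixer = 488.45 (from concentrate) + 2317×0.200 = 951.85 lb/h.
Product flow = 1765.3 + 2317 = 4082.3 lb/h; NaCl fraction = 0.233.

0.233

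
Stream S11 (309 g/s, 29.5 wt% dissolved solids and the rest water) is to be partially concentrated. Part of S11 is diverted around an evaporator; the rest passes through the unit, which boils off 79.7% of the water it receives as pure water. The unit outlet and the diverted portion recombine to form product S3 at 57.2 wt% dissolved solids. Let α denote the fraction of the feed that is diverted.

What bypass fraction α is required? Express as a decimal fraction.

All 309×0.295 = 91.155 g/s of dissolved solids reaches S3, so S3 = 91.155/0.572 = 159.36 g/s and vapour = 149.64 g/s.
The evaporator receives (1−α)·309 of feed at 0.705 water and removes 0.797 of that water:
0.797×0.705×(1−α)×309 = 149.64
(1−α) = 149.64/173.62 = 0.8619;  α = 0.1381.

0.138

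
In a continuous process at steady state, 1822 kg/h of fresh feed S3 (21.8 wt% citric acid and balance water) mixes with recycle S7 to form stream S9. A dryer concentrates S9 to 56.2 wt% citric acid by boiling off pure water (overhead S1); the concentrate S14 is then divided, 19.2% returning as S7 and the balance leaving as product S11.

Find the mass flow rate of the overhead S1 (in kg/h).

1115 kg/h

Overall citric acid balance (none leaves overhead): citric acid in fresh feed = citric acid in product, i.e. 1822×0.218 = (1−0.192)·S14·0.562.
S14 = 397.2/(0.562×0.808) = 874.7 kg/h.
Recycle S7 = 0.192×874.7 = 167.94 kg/h.
Combined feed S9 = 1822 + 167.94 = 1989.9 kg/h.
Overhead S1 = S9 − S14 = 1989.9 − 874.7 = 1115.2 kg/h.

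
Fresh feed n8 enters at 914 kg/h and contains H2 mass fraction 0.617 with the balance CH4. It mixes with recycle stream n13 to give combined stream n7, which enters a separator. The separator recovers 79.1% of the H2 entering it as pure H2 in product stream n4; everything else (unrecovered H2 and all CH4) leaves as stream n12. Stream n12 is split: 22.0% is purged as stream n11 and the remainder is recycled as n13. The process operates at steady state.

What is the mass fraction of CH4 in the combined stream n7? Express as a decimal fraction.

0.703

CH4 enters only via n8 and leaves only via the purge: 914×0.383 = 0.220×(CH4 in n12), and the separator passes all CH4, so CH4 in n7 = CH4 in n12 = 1591.2 kg/h.
H2 in n7: m_A = 914×0.617 + (1−0.220)·(1−0.791)·m_A, so m_A = 563.94/0.8370 = 673.78 kg/h.
n7 = 673.78 + 1591.2 = 2265 kg/h.
CH4 fraction in n7 = 1591.2/2265 = 0.703.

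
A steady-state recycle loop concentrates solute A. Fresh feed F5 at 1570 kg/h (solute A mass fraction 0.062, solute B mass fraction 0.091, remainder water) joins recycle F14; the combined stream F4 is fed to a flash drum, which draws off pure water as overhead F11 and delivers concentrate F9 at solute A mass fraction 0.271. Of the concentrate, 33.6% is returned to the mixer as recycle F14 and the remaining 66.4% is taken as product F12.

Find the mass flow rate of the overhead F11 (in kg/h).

Overall solute A balance (none leaves overhead): solute A in fresh feed = solute A in product, i.e. 1570×0.062 = (1−0.336)·F9·0.271.
F9 = 97.34/(0.271×0.664) = 540.95 kg/h.
Recycle F14 = 0.336×540.95 = 181.76 kg/h.
Combined feed F4 = 1570 + 181.76 = 1751.8 kg/h.
Overhead F11 = F4 − F9 = 1751.8 − 540.95 = 1210.8 kg/h.

1211 kg/h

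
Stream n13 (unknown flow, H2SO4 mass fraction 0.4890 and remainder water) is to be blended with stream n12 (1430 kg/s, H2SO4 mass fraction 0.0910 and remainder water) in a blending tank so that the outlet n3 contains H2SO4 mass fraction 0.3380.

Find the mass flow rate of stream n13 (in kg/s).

2339 kg/s

Let n13 be the unknown flow. Total out = 1430 + n13.
H2SO4 balance: 130.13 + 0.489·n13 = 0.338·(1430 + n13)
(0.489 − 0.338)·n13 = 0.338×1430 − 130.13 = 353.21
n13 = 353.21 / 0.151 = 2339.1 kg/s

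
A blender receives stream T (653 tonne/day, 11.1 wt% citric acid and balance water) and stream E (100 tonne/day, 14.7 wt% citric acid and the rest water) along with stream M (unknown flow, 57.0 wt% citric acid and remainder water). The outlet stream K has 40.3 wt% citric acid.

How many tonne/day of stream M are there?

1295 tonne/day

Let M be the unknown flow. Total out = 753 + M.
citric acid balance: 87.183 + 0.570·M = 0.403·(753 + M)
(0.570 − 0.403)·M = 0.403×753 − 87.183 = 216.28
M = 216.28 / 0.167 = 1295.1 tonne/day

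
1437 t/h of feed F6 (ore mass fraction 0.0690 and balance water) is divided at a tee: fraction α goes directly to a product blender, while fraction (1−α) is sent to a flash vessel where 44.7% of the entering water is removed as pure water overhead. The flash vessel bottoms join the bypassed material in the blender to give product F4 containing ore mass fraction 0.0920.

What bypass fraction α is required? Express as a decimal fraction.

0.399

All 1437×0.069 = 99.153 t/h of ore reaches F4, so F4 = 99.153/0.092 = 1077.8 t/h and vapour = 359.25 t/h.
The evaporator receives (1−α)·1437 of feed at 0.931 water and removes 0.447 of that water:
0.447×0.931×(1−α)×1437 = 359.25
(1−α) = 359.25/598.02 = 0.6007;  α = 0.3993.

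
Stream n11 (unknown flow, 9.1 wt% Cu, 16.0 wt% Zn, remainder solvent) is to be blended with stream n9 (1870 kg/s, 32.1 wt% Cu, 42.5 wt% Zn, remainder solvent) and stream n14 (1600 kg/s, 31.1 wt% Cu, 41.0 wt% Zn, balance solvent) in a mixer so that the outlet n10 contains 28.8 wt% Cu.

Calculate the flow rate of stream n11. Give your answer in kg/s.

500.1 kg/s

Let n11 be the unknown flow. Total out = 3470 + n11.
Cu balance: 1097.9 + 0.091·n11 = 0.288·(3470 + n11)
(0.091 − 0.288)·n11 = 0.288×3470 − 1097.9 = -98.51
n11 = -98.51 / -0.197 = 500.05 kg/s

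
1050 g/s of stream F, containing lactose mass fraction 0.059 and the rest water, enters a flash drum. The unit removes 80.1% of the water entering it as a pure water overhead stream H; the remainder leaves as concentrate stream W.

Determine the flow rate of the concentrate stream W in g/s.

258.6 g/s

water entering = 1050×0.941 = 988.05 g/s; overhead removed = 0.801×988.05 = 791.43 g/s.
Concentrate = 1050 − 791.43 = 258.57 g/s.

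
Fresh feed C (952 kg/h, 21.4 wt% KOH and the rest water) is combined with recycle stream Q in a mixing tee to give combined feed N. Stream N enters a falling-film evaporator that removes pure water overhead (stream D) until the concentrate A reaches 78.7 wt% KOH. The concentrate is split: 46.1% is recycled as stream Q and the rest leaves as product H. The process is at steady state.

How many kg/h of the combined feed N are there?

1173 kg/h

Overall KOH balance (none leaves overhead): KOH in fresh feed = KOH in product, i.e. 952×0.214 = (1−0.461)·A·0.787.
A = 203.73/(0.787×0.539) = 480.27 kg/h.
Recycle Q = 0.461×480.27 = 221.41 kg/h.
Combined feed N = 952 + 221.41 = 1173.4 kg/h.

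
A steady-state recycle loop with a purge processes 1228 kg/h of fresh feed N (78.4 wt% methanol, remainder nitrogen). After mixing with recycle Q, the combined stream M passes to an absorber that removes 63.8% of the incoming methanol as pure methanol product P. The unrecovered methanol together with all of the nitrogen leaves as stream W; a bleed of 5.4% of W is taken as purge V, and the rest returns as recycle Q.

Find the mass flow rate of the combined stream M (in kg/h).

6376 kg/h

nitrogen enters only via N and leaves only via the purge: 1228×0.216 = 0.054×(nitrogen in W), and the absorber passes all nitrogen, so nitrogen in M = nitrogen in W = 4912 kg/h.
methanol in M: m_A = 1228×0.784 + (1−0.054)·(1−0.638)·m_A, so m_A = 962.75/0.6575 = 1464.2 kg/h.
M = 1464.2 + 4912 = 6376.2 kg/h.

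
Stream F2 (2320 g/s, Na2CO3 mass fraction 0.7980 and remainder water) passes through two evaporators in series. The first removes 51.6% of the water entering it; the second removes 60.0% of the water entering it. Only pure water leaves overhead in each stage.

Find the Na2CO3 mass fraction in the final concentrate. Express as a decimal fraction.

water in feed = 2320×0.202 = 468.64 g/s.
After stage 1: water left = (1−0.516)×468.64 = 226.82; stream total = 2078.2 g/s.
After stage 2: water left = (1−0.600)×226.82 = 90.729; final concentrate = 1942.1 g/s.
Na2CO3 fraction = 1851.4/1942.1 = 0.9533.

0.9533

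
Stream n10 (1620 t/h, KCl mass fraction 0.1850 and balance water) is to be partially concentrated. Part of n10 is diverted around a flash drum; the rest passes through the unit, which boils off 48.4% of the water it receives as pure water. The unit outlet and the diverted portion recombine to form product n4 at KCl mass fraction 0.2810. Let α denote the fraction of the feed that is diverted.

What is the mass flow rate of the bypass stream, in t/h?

216.9 t/h

All 1620×0.185 = 299.7 t/h of KCl reaches n4, so n4 = 299.7/0.281 = 1066.5 t/h and vapour = 553.45 t/h.
The evaporator receives (1−α)·1620 of feed at 0.815 water and removes 0.484 of that water:
0.484×0.815×(1−α)×1620 = 553.45
(1−α) = 553.45/639.03 = 0.8661;  α = 0.1339.
Bypass flow = 0.1339×1620 = 216.94 t/h.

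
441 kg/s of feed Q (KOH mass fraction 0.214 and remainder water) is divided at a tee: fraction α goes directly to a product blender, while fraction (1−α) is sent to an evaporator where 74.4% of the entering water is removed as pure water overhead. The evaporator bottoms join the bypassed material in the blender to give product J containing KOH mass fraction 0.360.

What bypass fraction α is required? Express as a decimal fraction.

0.306

All 441×0.214 = 94.374 kg/s of KOH reaches J, so J = 94.374/0.360 = 262.15 kg/s and vapour = 178.85 kg/s.
The evaporator receives (1−α)·441 of feed at 0.786 water and removes 0.744 of that water:
0.744×0.786×(1−α)×441 = 178.85
(1−α) = 178.85/257.89 = 0.6935;  α = 0.3065.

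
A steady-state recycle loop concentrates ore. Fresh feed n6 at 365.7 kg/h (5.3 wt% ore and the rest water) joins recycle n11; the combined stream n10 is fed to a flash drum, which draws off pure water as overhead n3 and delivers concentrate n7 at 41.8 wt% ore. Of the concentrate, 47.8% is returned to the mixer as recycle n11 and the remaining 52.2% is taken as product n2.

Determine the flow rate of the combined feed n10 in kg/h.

408.2 kg/h

Overall ore balance (none leaves overhead): ore in fresh feed = ore in product, i.e. 365.7×0.053 = (1−0.478)·n7·0.418.
n7 = 19.382/(0.418×0.522) = 88.829 kg/h.
Recycle n11 = 0.478×88.829 = 42.46 kg/h.
Combined feed n10 = 365.7 + 42.46 = 408.16 kg/h.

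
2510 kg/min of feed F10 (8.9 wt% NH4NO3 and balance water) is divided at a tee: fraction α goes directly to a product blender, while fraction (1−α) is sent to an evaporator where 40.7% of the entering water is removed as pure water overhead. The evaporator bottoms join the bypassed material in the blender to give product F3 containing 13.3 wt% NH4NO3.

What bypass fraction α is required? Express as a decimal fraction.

All 2510×0.089 = 223.39 kg/min of NH4NO3 reaches F3, so F3 = 223.39/0.133 = 1679.6 kg/min and vapour = 830.38 kg/min.
The evaporator receives (1−α)·2510 of feed at 0.911 water and removes 0.407 of that water:
0.407×0.911×(1−α)×2510 = 830.38
(1−α) = 830.38/930.65 = 0.8923;  α = 0.1077.

0.108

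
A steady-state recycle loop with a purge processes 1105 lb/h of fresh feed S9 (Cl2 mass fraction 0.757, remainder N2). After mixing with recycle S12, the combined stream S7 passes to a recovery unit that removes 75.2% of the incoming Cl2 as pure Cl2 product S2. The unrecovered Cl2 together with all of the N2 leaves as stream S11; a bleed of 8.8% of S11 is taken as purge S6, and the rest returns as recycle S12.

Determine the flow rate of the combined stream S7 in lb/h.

4132 lb/h

N2 enters only via S9 and leaves only via the purge: 1105×0.243 = 0.088×(N2 in S11), and the recovery unit passes all N2, so N2 in S7 = N2 in S11 = 3051.3 lb/h.
Cl2 in S7: m_A = 1105×0.757 + (1−0.088)·(1−0.752)·m_A, so m_A = 836.49/0.7738 = 1081 lb/h.
S7 = 1081 + 3051.3 = 4132.3 lb/h.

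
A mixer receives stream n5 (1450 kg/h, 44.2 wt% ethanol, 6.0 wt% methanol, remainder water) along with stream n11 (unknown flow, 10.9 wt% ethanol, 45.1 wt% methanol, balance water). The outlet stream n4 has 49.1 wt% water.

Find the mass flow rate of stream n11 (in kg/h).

Let n11 be the unknown flow. Total out = 1450 + n11.
water balance: 722.1 + 0.440·n11 = 0.491·(1450 + n11)
(0.440 − 0.491)·n11 = 0.491×1450 − 722.1 = -10.15
n11 = -10.15 / -0.051 = 199.02 kg/h

199 kg/h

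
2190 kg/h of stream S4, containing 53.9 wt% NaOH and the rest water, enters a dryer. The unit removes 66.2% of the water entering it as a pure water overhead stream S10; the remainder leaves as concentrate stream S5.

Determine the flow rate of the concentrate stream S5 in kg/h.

1522 kg/h

water entering = 2190×0.461 = 1009.6 kg/h; overhead removed = 0.662×1009.6 = 668.35 kg/h.
Concentrate = 2190 − 668.35 = 1521.7 kg/h.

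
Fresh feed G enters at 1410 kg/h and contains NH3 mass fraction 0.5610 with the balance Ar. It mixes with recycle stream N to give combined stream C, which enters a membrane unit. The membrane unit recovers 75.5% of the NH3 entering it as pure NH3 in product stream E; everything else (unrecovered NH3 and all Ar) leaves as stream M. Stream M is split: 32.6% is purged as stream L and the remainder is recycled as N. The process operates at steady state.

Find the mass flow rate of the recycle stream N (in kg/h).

1436 kg/h

Ar enters only via G and leaves only via the purge: 1410×0.439 = 0.326×(Ar in M), and the membrane unit passes all Ar, so Ar in C = Ar in M = 1898.7 kg/h.
NH3 in C: m_A = 1410×0.561 + (1−0.326)·(1−0.755)·m_A, so m_A = 791.01/0.8349 = 947.46 kg/h.
M = (1−0.755)×947.46 + 1898.7 = 2130.9 kg/h.
Recycle N = (1−0.326)×2130.9 = 1436.2 kg/h.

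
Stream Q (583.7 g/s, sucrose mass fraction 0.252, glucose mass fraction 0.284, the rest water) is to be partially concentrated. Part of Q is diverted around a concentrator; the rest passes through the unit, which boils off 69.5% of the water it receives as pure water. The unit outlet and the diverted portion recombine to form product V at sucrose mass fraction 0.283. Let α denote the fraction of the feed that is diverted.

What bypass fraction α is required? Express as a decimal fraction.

0.660

All 583.7×0.252 = 147.09 g/s of sucrose reaches V, so V = 147.09/0.283 = 519.76 g/s and vapour = 63.939 g/s.
The evaporator receives (1−α)·583.7 of feed at 0.464 water and removes 0.695 of that water:
0.695×0.464×(1−α)×583.7 = 63.939
(1−α) = 63.939/188.23 = 0.3397;  α = 0.6603.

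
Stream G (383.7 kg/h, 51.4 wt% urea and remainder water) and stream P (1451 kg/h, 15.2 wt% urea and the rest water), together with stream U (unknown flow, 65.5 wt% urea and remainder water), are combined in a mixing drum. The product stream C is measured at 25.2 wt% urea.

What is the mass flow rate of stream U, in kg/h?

110.6 kg/h

Let U be the unknown flow. Total out = 1834.7 + U.
urea balance: 417.77 + 0.655·U = 0.252·(1834.7 + U)
(0.655 − 0.252)·U = 0.252×1834.7 − 417.77 = 44.571
U = 44.571 / 0.403 = 110.6 kg/h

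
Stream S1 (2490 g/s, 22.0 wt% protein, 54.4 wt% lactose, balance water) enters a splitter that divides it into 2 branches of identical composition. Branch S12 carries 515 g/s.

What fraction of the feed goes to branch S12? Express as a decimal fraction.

Fraction to S12 = 515/2490 = 0.2068.

0.207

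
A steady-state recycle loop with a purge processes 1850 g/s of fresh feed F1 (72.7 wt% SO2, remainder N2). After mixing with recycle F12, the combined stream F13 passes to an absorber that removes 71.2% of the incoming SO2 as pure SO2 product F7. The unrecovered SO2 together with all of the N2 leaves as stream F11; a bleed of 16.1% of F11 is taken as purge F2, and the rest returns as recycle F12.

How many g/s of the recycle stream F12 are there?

N2 enters only via F1 and leaves only via the purge: 1850×0.273 = 0.161×(N2 in F11), and the absorber passes all N2, so N2 in F13 = N2 in F11 = 3137 g/s.
SO2 in F13: m_A = 1850×0.727 + (1−0.161)·(1−0.712)·m_A, so m_A = 1345/0.7584 = 1773.5 g/s.
F11 = (1−0.712)×1773.5 + 3137 = 3647.7 g/s.
Recycle F12 = (1−0.161)×3647.7 = 3060.4 g/s.

3060 g/s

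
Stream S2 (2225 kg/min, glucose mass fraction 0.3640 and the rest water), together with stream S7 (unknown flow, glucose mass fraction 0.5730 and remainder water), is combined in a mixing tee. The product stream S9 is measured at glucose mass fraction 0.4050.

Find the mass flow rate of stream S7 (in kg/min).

Let S7 be the unknown flow. Total out = 2225 + S7.
glucose balance: 809.9 + 0.573·S7 = 0.405·(2225 + S7)
(0.573 − 0.405)·S7 = 0.405×2225 − 809.9 = 91.225
S7 = 91.225 / 0.168 = 543.01 kg/min

543 kg/min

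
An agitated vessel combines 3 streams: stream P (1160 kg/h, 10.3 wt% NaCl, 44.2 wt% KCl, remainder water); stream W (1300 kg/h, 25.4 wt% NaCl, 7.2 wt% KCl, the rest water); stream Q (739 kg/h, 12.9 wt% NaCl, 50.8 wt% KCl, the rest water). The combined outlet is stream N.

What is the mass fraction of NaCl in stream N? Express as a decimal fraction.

0.170

Total flow out = 1160 + 1300 + 739 = 3199 kg/h.
NaCl in = 1160×0.103 + 1300×0.254 + 739×0.129 = 545.01 kg/h.
NaCl mass fraction in N = 545.01/3199 = 0.170.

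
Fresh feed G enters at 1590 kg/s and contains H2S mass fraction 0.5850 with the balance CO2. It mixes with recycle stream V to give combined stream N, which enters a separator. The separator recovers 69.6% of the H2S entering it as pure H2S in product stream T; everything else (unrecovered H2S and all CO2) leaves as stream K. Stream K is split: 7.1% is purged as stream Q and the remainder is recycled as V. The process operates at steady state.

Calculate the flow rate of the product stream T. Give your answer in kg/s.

H2S in N: m_A = 1590×0.585 + (1−0.071)·(1−0.696)·m_A, so m_A = 930.15/0.7176 = 1296.2 kg/s.
Product T = 0.696×1296.2 = 902.17 kg/s.

902.2 kg/s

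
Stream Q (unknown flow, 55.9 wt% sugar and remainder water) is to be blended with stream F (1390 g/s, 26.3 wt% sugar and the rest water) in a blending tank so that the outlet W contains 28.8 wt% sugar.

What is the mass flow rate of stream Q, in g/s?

Let Q be the unknown flow. Total out = 1390 + Q.
sugar balance: 365.57 + 0.559·Q = 0.288·(1390 + Q)
(0.559 − 0.288)·Q = 0.288×1390 − 365.57 = 34.75
Q = 34.75 / 0.271 = 128.23 g/s

128.2 g/s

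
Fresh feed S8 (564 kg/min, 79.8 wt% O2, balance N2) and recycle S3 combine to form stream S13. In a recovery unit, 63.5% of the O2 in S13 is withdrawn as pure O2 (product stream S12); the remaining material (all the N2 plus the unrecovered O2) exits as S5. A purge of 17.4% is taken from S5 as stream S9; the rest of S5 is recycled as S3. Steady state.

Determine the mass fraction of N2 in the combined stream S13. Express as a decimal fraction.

N2 enters only via S8 and leaves only via the purge: 564×0.202 = 0.174×(N2 in S5), and the recovery unit passes all N2, so N2 in S13 = N2 in S5 = 654.76 kg/min.
O2 in S13: m_A = 564×0.798 + (1−0.174)·(1−0.635)·m_A, so m_A = 450.07/0.6985 = 644.33 kg/min.
S13 = 644.33 + 654.76 = 1299.1 kg/min.
N2 fraction in S13 = 654.76/1299.1 = 0.504.

0.504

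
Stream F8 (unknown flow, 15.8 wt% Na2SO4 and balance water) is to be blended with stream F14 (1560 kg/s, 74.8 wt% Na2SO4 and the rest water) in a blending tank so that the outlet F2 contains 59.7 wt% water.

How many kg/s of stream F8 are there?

Let F8 be the unknown flow. Total out = 1560 + F8.
water balance: 393.12 + 0.842·F8 = 0.597·(1560 + F8)
(0.842 − 0.597)·F8 = 0.597×1560 − 393.12 = 538.2
F8 = 538.2 / 0.245 = 2196.7 kg/s

2197 kg/s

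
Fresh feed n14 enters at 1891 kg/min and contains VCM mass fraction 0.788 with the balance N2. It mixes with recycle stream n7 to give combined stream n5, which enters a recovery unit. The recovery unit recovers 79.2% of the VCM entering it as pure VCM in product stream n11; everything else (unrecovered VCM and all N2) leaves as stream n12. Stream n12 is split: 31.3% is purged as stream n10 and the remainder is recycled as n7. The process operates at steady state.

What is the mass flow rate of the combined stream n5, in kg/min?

N2 enters only via n14 and leaves only via the purge: 1891×0.212 = 0.313×(N2 in n12), and the recovery unit passes all N2, so N2 in n5 = N2 in n12 = 1280.8 kg/min.
VCM in n5: m_A = 1891×0.788 + (1−0.313)·(1−0.792)·m_A, so m_A = 1490.1/0.8571 = 1738.5 kg/min.
n5 = 1738.5 + 1280.8 = 3019.3 kg/min.

3019 kg/min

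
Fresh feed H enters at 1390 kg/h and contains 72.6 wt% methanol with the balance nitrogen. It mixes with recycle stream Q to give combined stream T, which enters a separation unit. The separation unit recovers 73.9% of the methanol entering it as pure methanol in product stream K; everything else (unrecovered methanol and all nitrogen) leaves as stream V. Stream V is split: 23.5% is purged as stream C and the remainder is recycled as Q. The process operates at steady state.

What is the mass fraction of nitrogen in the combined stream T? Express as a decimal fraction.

0.5624

nitrogen enters only via H and leaves only via the purge: 1390×0.274 = 0.235×(nitrogen in V), and the separation unit passes all nitrogen, so nitrogen in T = nitrogen in V = 1620.7 kg/h.
methanol in T: m_A = 1390×0.726 + (1−0.235)·(1−0.739)·m_A, so m_A = 1009.1/0.8003 = 1260.9 kg/h.
T = 1260.9 + 1620.7 = 2881.6 kg/h.
nitrogen fraction in T = 1620.7/2881.6 = 0.5624.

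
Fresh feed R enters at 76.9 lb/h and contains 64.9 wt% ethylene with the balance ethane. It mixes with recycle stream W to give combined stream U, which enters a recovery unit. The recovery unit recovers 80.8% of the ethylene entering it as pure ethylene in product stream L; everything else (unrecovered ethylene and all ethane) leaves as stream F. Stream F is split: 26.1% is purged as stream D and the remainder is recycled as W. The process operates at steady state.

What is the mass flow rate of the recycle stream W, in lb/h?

84.68 lb/h

ethane enters only via R and leaves only via the purge: 76.9×0.351 = 0.261×(ethane in F), and the recovery unit passes all ethane, so ethane in U = ethane in F = 103.42 lb/h.
ethylene in U: m_A = 76.9×0.649 + (1−0.261)·(1−0.808)·m_A, so m_A = 49.908/0.8581 = 58.16 lb/h.
F = (1−0.808)×58.16 + 103.42 = 114.58 lb/h.
Recycle W = (1−0.261)×114.58 = 84.678 lb/h.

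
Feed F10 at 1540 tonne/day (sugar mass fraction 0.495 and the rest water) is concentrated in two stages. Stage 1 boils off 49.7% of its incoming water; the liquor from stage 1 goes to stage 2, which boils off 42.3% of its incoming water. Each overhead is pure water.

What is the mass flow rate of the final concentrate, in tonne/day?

water in feed = 1540×0.505 = 777.7 tonne/day.
After stage 1: water left = (1−0.497)×777.7 = 391.18; stream total = 1153.5 tonne/day.
After stage 2: water left = (1−0.423)×391.18 = 225.71; final concentrate = 988.01 tonne/day.

988 tonne/day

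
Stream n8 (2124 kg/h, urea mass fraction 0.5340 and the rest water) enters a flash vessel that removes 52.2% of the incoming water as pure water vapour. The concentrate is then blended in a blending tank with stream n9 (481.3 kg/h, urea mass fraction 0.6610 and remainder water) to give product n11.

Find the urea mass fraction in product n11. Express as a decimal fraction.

0.6954

Vapour removed = 0.522×0.466×2124 = 516.67 kg/h; concentrate = 1607.3 kg/h.
urea reaching the mixer = 1134.2 (from concentrate) + 481.3×0.661 = 1452.4 kg/h.
Product flow = 1607.3 + 481.3 = 2088.6 kg/h; urea fraction = 0.6954.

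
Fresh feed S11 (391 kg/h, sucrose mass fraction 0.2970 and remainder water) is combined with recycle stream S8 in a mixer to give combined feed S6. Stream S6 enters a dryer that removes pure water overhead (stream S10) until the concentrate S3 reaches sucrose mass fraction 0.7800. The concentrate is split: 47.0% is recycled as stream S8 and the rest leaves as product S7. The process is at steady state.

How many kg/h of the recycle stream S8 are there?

Overall sucrose balance (none leaves overhead): sucrose in fresh feed = sucrose in product, i.e. 391×0.297 = (1−0.470)·S3·0.780.
S3 = 116.13/(0.780×0.530) = 280.91 kg/h.
Recycle S8 = 0.470×280.91 = 132.03 kg/h.

132 kg/h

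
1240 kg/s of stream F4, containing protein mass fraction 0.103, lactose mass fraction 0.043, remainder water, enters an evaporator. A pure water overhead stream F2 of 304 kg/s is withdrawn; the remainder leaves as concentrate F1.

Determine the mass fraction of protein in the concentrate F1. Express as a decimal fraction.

0.136

protein is not removed: 1240×0.103 = 127.72 kg/s of protein enters F1.
Concentrate = 1240 − 304 = 936 kg/s.
Mass fraction = 127.72/936 = 0.136.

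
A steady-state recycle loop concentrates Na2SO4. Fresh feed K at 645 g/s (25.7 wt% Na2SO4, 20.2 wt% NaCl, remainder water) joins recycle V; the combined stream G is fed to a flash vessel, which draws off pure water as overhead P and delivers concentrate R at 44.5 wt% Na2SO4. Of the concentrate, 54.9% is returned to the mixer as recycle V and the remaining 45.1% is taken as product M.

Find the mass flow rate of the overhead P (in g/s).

Overall Na2SO4 balance (none leaves overhead): Na2SO4 in fresh feed = Na2SO4 in product, i.e. 645×0.257 = (1−0.549)·R·0.445.
R = 165.77/(0.445×0.451) = 825.95 g/s.
Recycle V = 0.549×825.95 = 453.45 g/s.
Combined feed G = 645 + 453.45 = 1098.4 g/s.
Overhead P = G − R = 1098.4 − 825.95 = 272.49 g/s.

272.5 g/s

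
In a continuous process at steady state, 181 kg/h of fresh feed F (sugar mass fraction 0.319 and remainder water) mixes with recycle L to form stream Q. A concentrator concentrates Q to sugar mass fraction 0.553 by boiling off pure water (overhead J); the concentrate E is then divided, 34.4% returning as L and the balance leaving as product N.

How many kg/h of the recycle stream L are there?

54.75 kg/h

Overall sugar balance (none leaves overhead): sugar in fresh feed = sugar in product, i.e. 181×0.319 = (1−0.344)·E·0.553.
E = 57.739/(0.553×0.656) = 159.16 kg/h.
Recycle L = 0.344×159.16 = 54.752 kg/h.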